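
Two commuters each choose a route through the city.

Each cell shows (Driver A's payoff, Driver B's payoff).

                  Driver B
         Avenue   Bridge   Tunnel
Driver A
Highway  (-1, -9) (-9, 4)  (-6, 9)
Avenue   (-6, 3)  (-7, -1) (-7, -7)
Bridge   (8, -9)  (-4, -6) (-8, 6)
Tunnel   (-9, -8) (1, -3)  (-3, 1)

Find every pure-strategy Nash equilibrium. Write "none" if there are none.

Driver A against Avenue: payoffs -1, -6, 8, -9 → best response Bridge.
Driver A against Bridge: payoffs -9, -7, -4, 1 → best response Tunnel.
Driver A against Tunnel: payoffs -6, -7, -8, -3 → best response Tunnel.
Driver B against Highway: payoffs -9, 4, 9 → best response Tunnel.
Driver B against Avenue: payoffs 3, -1, -7 → best response Avenue.
Driver B against Bridge: payoffs -9, -6, 6 → best response Tunnel.
Driver B against Tunnel: payoffs -8, -3, 1 → best response Tunnel.
Mutual best responses: (Tunnel, Tunnel).

The unique pure-strategy Nash equilibrium is (Tunnel, Tunnel).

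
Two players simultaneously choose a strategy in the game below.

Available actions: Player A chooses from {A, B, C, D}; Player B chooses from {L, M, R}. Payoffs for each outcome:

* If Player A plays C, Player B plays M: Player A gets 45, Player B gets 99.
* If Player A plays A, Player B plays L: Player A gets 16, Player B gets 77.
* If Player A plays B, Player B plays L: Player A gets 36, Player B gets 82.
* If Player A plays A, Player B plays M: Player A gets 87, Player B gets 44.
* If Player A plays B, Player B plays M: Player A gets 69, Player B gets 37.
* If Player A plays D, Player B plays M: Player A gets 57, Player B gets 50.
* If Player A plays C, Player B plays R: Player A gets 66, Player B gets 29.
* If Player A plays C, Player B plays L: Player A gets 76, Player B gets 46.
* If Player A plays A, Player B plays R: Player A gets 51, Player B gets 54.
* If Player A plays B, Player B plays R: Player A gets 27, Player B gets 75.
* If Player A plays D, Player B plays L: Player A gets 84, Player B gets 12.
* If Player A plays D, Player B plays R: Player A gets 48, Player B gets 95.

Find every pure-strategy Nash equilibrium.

Check each profile: it is a Nash equilibrium iff no player can strictly gain by switching unilaterally.
(A, L): Player A can switch to B (16 → 36). Not NE.
(A, M): Player B can switch to L (44 → 77). Not NE.
(A, R): Player A can switch to C (51 → 66). Not NE.
(B, L): Player A can switch to C (36 → 76). Not NE.
(B, M): Player A can switch to A (69 → 87). Not NE.
(B, R): Player A can switch to A (27 → 51). Not NE.
(The remaining 6 profiles each have a profitable deviation by the same check.)

There is no pure-strategy Nash equilibrium.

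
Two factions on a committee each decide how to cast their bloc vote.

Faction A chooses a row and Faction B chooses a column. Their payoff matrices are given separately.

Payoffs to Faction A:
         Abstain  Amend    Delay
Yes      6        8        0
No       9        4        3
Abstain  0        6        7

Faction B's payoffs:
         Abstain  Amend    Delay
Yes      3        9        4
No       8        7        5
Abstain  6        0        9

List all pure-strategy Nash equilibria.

The pure Nash equilibria are (Yes, Amend), (No, Abstain), (Abstain, Delay).

For each player, find the best response to each opponent profile; mutual best responses are the pure NE.
Faction A against Abstain: payoffs 6, 9, 0 → best response No.
Faction A against Amend: payoffs 8, 4, 6 → best response Yes.
Faction A against Delay: payoffs 0, 3, 7 → best response Abstain.
Faction B against Yes: payoffs 3, 9, 4 → best response Amend.
Faction B against No: payoffs 8, 7, 5 → best response Abstain.
Faction B against Abstain: payoffs 6, 0, 9 → best response Delay.
Mutual best responses: (Yes, Amend); (No, Abstain); (Abstain, Delay).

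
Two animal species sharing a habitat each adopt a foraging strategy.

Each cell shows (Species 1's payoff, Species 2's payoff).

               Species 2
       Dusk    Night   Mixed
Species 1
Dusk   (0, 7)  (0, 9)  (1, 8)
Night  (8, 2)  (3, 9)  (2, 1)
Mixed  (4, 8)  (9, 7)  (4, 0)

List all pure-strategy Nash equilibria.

This game has no pure Nash equilibrium.

Species 1 against Dusk: payoffs 0, 8, 4 → best response Night.
Species 1 against Night: payoffs 0, 3, 9 → best response Mixed.
Species 1 against Mixed: payoffs 1, 2, 4 → best response Mixed.
Species 2 against Dusk: payoffs 7, 9, 8 → best response Night.
Species 2 against Night: payoffs 2, 9, 1 → best response Night.
Species 2 against Mixed: payoffs 8, 7, 0 → best response Dusk.
No profile is a mutual best response for all players.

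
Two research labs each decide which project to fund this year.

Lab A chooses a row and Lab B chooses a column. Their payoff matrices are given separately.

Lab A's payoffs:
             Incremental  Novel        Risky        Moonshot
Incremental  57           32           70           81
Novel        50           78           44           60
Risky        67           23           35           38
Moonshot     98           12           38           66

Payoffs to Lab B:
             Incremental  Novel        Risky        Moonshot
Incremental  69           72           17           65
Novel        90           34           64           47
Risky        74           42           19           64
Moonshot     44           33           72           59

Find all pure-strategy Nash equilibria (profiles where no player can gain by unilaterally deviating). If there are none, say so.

This game has no pure Nash equilibrium.

(Incremental, Incremental): Lab A can switch to Risky (57 → 67). Not NE.
(Incremental, Novel): Lab A can switch to Novel (32 → 78). Not NE.
(Incremental, Risky): Lab B can switch to Incremental (17 → 69). Not NE.
(Incremental, Moonshot): Lab B can switch to Incremental (65 → 69). Not NE.
(Novel, Incremental): Lab A can switch to Incremental (50 → 57). Not NE.
(Novel, Novel): Lab B can switch to Incremental (34 → 90). Not NE.
(Novel, Risky): Lab A can switch to Incremental (44 → 70). Not NE.
(Novel, Moonshot): Lab A can switch to Incremental (60 → 81). Not NE.
(Risky, Incremental): Lab A can switch to Moonshot (67 → 98). Not NE.
(Risky, Novel): Lab A can switch to Incremental (23 → 32). Not NE.
(The remaining 6 profiles each have a profitable deviation by the same check.)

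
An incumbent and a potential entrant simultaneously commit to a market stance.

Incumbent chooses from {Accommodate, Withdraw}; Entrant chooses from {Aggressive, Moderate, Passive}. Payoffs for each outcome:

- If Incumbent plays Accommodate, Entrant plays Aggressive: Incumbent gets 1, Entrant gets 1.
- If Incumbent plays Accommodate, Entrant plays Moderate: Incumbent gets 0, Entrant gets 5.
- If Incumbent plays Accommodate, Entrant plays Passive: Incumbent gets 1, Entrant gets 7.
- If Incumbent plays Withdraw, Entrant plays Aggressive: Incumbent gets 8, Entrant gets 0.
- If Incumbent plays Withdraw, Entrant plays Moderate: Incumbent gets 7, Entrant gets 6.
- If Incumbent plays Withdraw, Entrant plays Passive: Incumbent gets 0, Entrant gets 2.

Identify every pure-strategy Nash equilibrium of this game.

(Accommodate, Passive), (Withdraw, Moderate)

Incumbent against Aggressive: payoffs 1, 8 → best response Withdraw.
Incumbent against Moderate: payoffs 0, 7 → best response Withdraw.
Incumbent against Passive: payoffs 1, 0 → best response Accommodate.
Entrant against Accommodate: payoffs 1, 5, 7 → best response Passive.
Entrant against Withdraw: payoffs 0, 6, 2 → best response Moderate.
Mutual best responses: (Accommodate, Passive); (Withdraw, Moderate).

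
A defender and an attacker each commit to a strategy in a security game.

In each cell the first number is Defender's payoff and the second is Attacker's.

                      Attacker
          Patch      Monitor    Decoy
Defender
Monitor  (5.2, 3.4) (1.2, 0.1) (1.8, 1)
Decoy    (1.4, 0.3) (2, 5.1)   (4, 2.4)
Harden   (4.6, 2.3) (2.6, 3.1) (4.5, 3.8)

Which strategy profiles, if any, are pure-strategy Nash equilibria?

(Monitor, Patch): Defender gets 5.2, best alternative 4.6; Attacker gets 3.4, best alternative 1. No profitable deviation — NE.
(Monitor, Monitor): Defender can switch to Decoy (1.2 → 2). Not NE.
(Monitor, Decoy): Defender can switch to Decoy (1.8 → 4). Not NE.
(Decoy, Patch): Defender can switch to Monitor (1.4 → 5.2). Not NE.
(Decoy, Monitor): Defender can switch to Harden (2 → 2.6). Not NE.
(Decoy, Decoy): Defender can switch to Harden (4 → 4.5). Not NE.
(Harden, Patch): Defender can switch to Monitor (4.6 → 5.2). Not NE.
(Harden, Monitor): Attacker can switch to Decoy (3.1 → 3.8). Not NE.
(Harden, Decoy): Defender gets 4.5, best alternative 4; Attacker gets 3.8, best alternative 3.1. No profitable deviation — NE.

Pure-strategy Nash equilibria: (Monitor, Patch), (Harden, Decoy)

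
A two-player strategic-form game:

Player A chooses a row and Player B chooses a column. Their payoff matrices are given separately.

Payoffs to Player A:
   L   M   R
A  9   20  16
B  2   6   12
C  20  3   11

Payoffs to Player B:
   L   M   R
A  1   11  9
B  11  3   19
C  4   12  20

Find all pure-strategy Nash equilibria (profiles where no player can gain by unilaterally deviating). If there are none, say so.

Pure NE: (A, M)

(A, L): Player A can switch to C (9 → 20). Not NE.
(A, M): Player A gets 20, best alternative 6; Player B gets 11, best alternative 9. No profitable deviation — NE.
(A, R): Player B can switch to M (9 → 11). Not NE.
(B, L): Player A can switch to A (2 → 9). Not NE.
(B, M): Player A can switch to A (6 → 20). Not NE.
(B, R): Player A can switch to A (12 → 16). Not NE.
(C, L): Player B can switch to M (4 → 12). Not NE.
(C, M): Player A can switch to A (3 → 20). Not NE.
(C, R): Player A can switch to A (11 → 16). Not NE.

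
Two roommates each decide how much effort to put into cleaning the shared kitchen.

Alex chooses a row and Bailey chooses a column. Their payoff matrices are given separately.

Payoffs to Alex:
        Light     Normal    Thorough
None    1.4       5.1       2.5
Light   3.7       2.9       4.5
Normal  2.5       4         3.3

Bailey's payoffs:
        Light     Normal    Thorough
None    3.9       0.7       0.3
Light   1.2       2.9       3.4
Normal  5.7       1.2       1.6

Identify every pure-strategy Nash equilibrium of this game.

The unique pure-strategy Nash equilibrium is (Light, Thorough).

Alex against Light: payoffs 1.4, 3.7, 2.5 → best response Light.
Alex against Normal: payoffs 5.1, 2.9, 4 → best response None.
Alex against Thorough: payoffs 2.5, 4.5, 3.3 → best response Light.
Bailey against None: payoffs 3.9, 0.7, 0.3 → best response Light.
Bailey against Light: payoffs 1.2, 2.9, 3.4 → best response Thorough.
Bailey against Normal: payoffs 5.7, 1.2, 1.6 → best response Light.
Mutual best responses: (Light, Thorough).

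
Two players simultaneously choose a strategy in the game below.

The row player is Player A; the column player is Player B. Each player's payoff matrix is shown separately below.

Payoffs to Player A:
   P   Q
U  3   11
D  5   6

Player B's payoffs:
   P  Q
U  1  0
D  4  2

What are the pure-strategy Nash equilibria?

(U, P): Player A can switch to D (3 → 5). Not NE.
(U, Q): Player B can switch to P (0 → 1). Not NE.
(D, P): Player A gets 5, best alternative 3; Player B gets 4, best alternative 2. No profitable deviation — NE.
(D, Q): Player A can switch to U (6 → 11). Not NE.

The unique pure-strategy Nash equilibrium is (D, P).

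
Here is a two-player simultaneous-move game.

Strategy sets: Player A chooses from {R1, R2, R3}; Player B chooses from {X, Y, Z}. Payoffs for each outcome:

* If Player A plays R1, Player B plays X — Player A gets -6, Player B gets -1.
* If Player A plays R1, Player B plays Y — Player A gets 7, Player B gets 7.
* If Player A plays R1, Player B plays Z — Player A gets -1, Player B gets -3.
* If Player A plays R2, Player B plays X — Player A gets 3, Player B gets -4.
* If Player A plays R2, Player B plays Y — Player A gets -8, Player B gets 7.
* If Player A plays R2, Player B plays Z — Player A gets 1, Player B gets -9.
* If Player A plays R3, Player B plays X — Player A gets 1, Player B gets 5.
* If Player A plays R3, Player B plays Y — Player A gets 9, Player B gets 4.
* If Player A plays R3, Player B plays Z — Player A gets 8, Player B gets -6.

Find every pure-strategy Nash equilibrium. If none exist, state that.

(R1, X): Player A can switch to R2 (-6 → 3). Not NE.
(R1, Y): Player A can switch to R3 (7 → 9). Not NE.
(R1, Z): Player A can switch to R2 (-1 → 1). Not NE.
(R2, X): Player B can switch to Y (-4 → 7). Not NE.
(R2, Y): Player A can switch to R1 (-8 → 7). Not NE.
(R2, Z): Player A can switch to R3 (1 → 8). Not NE.
(R3, X): Player A can switch to R2 (1 → 3). Not NE.
(R3, Y): Player B can switch to X (4 → 5). Not NE.
(R3, Z): Player B can switch to X (-6 → 5). Not NE.

none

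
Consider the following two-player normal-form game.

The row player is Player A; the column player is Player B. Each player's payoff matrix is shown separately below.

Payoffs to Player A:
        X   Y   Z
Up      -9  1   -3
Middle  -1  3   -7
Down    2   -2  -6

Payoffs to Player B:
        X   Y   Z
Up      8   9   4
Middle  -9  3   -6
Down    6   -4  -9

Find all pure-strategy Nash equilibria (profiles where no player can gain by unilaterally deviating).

The pure Nash equilibria are (Middle, Y) and (Down, X).

Player A against X: payoffs -9, -1, 2 → best response Down.
Player A against Y: payoffs 1, 3, -2 → best response Middle.
Player A against Z: payoffs -3, -7, -6 → best response Up.
Player B against Up: payoffs 8, 9, 4 → best response Y.
Player B against Middle: payoffs -9, 3, -6 → best response Y.
Player B against Down: payoffs 6, -4, -9 → best response X.
Mutual best responses: (Middle, Y); (Down, X).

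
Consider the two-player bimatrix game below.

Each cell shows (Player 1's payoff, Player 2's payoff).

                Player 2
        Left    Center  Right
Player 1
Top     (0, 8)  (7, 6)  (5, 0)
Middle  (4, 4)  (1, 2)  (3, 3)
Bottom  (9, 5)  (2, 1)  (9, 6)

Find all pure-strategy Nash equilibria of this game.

Player 1 against Left: payoffs 0, 4, 9 → best response Bottom.
Player 1 against Center: payoffs 7, 1, 2 → best response Top.
Player 1 against Right: payoffs 5, 3, 9 → best response Bottom.
Player 2 against Top: payoffs 8, 6, 0 → best response Left.
Player 2 against Middle: payoffs 4, 2, 3 → best response Left.
Player 2 against Bottom: payoffs 5, 1, 6 → best response Right.
Mutual best responses: (Bottom, Right).

The unique pure-strategy Nash equilibrium is (Bottom, Right).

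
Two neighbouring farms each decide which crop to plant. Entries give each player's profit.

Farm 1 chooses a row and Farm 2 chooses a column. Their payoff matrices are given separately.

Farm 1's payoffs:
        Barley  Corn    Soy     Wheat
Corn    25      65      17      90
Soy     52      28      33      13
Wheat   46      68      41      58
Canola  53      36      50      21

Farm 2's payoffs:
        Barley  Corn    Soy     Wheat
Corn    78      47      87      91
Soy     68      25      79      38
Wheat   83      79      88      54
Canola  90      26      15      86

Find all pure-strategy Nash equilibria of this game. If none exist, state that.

Farm 1 against Barley: payoffs 25, 52, 46, 53 → best response Canola.
Farm 1 against Corn: payoffs 65, 28, 68, 36 → best response Wheat.
Farm 1 against Soy: payoffs 17, 33, 41, 50 → best response Canola.
Farm 1 against Wheat: payoffs 90, 13, 58, 21 → best response Corn.
Farm 2 against Corn: payoffs 78, 47, 87, 91 → best response Wheat.
Farm 2 against Soy: payoffs 68, 25, 79, 38 → best response Soy.
Farm 2 against Wheat: payoffs 83, 79, 88, 54 → best response Soy.
Farm 2 against Canola: payoffs 90, 26, 15, 86 → best response Barley.
Mutual best responses: (Corn, Wheat); (Canola, Barley).

Pure-strategy Nash equilibria: (Corn, Wheat), (Canola, Barley)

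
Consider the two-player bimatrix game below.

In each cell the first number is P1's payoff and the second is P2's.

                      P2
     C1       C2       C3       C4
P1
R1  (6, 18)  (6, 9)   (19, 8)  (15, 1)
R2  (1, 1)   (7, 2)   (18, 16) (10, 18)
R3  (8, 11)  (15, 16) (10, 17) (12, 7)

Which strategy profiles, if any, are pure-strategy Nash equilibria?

There is no pure-strategy Nash equilibrium.

Mark each player's best response to every combination of opponents' strategies; a profile where every player is best-responding is a pure Nash equilibrium.
P1 against C1: payoffs 6, 1, 8 → best response R3.
P1 against C2: payoffs 6, 7, 15 → best response R3.
P1 against C3: payoffs 19, 18, 10 → best response R1.
P1 against C4: payoffs 15, 10, 12 → best response R1.
P2 against R1: payoffs 18, 9, 8, 1 → best response C1.
P2 against R2: payoffs 1, 2, 16, 18 → best response C4.
P2 against R3: payoffs 11, 16, 17, 7 → best response C3.
No profile is a mutual best response for all players.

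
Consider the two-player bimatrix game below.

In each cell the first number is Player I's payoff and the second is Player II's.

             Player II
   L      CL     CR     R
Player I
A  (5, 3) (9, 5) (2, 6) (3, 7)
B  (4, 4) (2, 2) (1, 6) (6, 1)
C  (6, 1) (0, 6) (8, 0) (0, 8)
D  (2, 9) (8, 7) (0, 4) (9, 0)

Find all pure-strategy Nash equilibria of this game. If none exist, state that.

There is no pure-strategy Nash equilibrium.

(A, L): Player I can switch to C (5 → 6). Not NE.
(A, CL): Player II can switch to CR (5 → 6). Not NE.
(A, CR): Player I can switch to C (2 → 8). Not NE.
(A, R): Player I can switch to B (3 → 6). Not NE.
(B, L): Player I can switch to A (4 → 5). Not NE.
(B, CL): Player I can switch to A (2 → 9). Not NE.
(B, CR): Player I can switch to A (1 → 2). Not NE.
(B, R): Player I can switch to D (6 → 9). Not NE.
(The remaining 8 profiles each have a profitable deviation by the same check.)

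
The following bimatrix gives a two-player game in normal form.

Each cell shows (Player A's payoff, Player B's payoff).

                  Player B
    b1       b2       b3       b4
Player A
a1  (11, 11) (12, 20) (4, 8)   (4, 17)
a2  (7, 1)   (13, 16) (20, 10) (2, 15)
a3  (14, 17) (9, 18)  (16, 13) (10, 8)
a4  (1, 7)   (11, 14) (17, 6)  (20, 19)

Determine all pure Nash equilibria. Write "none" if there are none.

Player A against b1: payoffs 11, 7, 14, 1 → best response a3.
Player A against b2: payoffs 12, 13, 9, 11 → best response a2.
Player A against b3: payoffs 4, 20, 16, 17 → best response a2.
Player A against b4: payoffs 4, 2, 10, 20 → best response a4.
Player B against a1: payoffs 11, 20, 8, 17 → best response b2.
Player B against a2: payoffs 1, 16, 10, 15 → best response b2.
Player B against a3: payoffs 17, 18, 13, 8 → best response b2.
Player B against a4: payoffs 7, 14, 6, 19 → best response b4.
Mutual best responses: (a2, b2); (a4, b4).

(a2, b2) and (a4, b4)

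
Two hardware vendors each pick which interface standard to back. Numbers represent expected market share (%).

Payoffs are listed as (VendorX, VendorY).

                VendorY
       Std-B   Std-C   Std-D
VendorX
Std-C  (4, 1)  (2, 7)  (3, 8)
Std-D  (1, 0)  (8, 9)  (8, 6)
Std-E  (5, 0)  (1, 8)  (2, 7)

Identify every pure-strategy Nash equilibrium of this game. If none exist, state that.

VendorX against Std-B: payoffs 4, 1, 5 → best response Std-E.
VendorX against Std-C: payoffs 2, 8, 1 → best response Std-D.
VendorX against Std-D: payoffs 3, 8, 2 → best response Std-D.
VendorY against Std-C: payoffs 1, 7, 8 → best response Std-D.
VendorY against Std-D: payoffs 0, 9, 6 → best response Std-C.
VendorY against Std-E: payoffs 0, 8, 7 → best response Std-C.
Mutual best responses: (Std-D, Std-C).

Pure NE: (Std-D, Std-C)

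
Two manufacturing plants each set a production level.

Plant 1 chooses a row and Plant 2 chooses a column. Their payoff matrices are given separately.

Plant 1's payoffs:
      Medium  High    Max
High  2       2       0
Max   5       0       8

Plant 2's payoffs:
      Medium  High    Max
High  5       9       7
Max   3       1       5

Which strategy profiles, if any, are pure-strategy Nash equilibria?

(High, High) and (Max, Max)

Check each profile: it is a Nash equilibrium iff no player can strictly gain by switching unilaterally.
(High, Medium): Plant 1 can switch to Max (2 → 5). Not NE.
(High, High): Plant 1 gets 2, best alternative 0; Plant 2 gets 9, best alternative 7. No profitable deviation — NE.
(High, Max): Plant 1 can switch to Max (0 → 8). Not NE.
(Max, Medium): Plant 2 can switch to Max (3 → 5). Not NE.
(Max, High): Plant 1 can switch to High (0 → 2). Not NE.
(Max, Max): Plant 1 gets 8, best alternative 0; Plant 2 gets 5, best alternative 3. No profitable deviation — NE.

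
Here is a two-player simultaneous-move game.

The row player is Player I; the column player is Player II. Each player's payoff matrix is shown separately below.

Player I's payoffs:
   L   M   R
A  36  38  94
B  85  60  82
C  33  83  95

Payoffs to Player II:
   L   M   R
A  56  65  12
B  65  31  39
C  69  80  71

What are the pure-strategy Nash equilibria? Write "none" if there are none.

For each strategy profile, look for a profitable unilateral deviation.
(A, L): Player I can switch to B (36 → 85). Not NE.
(A, M): Player I can switch to B (38 → 60). Not NE.
(A, R): Player I can switch to C (94 → 95). Not NE.
(B, L): Player I gets 85, best alternative 36; Player II gets 65, best alternative 39. No profitable deviation — NE.
(B, M): Player I can switch to C (60 → 83). Not NE.
(B, R): Player I can switch to A (82 → 94). Not NE.
(C, L): Player I can switch to A (33 → 36). Not NE.
(C, M): Player I gets 83, best alternative 60; Player II gets 80, best alternative 71. No profitable deviation — NE.
(The remaining 1 profile has a profitable deviation by the same check.)

The pure Nash equilibria are (B, L), (C, M).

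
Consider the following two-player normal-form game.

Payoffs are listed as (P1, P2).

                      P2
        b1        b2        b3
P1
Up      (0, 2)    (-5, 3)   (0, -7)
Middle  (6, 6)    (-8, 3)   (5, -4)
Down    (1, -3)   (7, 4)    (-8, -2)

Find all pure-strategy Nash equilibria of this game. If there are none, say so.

P1 against b1: payoffs 0, 6, 1 → best response Middle.
P1 against b2: payoffs -5, -8, 7 → best response Down.
P1 against b3: payoffs 0, 5, -8 → best response Middle.
P2 against Up: payoffs 2, 3, -7 → best response b2.
P2 against Middle: payoffs 6, 3, -4 → best response b1.
P2 against Down: payoffs -3, 4, -2 → best response b2.
Mutual best responses: (Middle, b1); (Down, b2).

(Middle, b1); (Down, b2)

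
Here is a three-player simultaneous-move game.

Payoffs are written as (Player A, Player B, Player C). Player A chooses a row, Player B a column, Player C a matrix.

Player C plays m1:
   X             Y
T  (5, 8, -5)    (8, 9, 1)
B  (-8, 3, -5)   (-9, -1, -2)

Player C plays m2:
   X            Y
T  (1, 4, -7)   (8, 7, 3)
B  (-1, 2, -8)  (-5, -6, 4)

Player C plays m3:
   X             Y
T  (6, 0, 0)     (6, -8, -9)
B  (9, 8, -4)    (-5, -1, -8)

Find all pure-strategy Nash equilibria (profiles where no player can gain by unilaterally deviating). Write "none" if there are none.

Check each profile: it is a Nash equilibrium iff no player can strictly gain by switching unilaterally.
(T, X, m1): Player B can switch to Y (8 → 9). Not NE.
(T, X, m2): Player B can switch to Y (4 → 7). Not NE.
(T, X, m3): Player A can switch to B (6 → 9). Not NE.
(T, Y, m1): Player C can switch to m2 (1 → 3). Not NE.
(T, Y, m2): Player A gets 8, best alternative -5; Player B gets 7, best alternative 4; Player C gets 3, best alternative 1. No profitable deviation — NE.
(T, Y, m3): Player B can switch to X (-8 → 0). Not NE.
(B, X, m1): Player A can switch to T (-8 → 5). Not NE.
(B, X, m3): Player A gets 9, best alternative 6; Player B gets 8, best alternative -1; Player C gets -4, best alternative -5. No profitable deviation — NE.
(The remaining 4 profiles each have a profitable deviation by the same check.)

The pure Nash equilibria are (T, Y, m2) and (B, X, m3).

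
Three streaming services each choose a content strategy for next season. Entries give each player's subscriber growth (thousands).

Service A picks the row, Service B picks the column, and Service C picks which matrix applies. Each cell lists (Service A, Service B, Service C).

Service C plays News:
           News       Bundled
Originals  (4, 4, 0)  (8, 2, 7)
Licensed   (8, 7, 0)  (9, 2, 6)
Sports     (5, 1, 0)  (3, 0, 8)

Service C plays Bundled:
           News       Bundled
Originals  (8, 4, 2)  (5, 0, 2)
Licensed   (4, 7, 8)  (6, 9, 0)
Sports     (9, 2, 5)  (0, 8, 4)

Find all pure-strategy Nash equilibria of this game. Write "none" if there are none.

There is no pure-strategy Nash equilibrium.

For each player, find the best response to each opponent profile; mutual best responses are the pure NE.
Service A against (News, News): payoffs 4, 8, 5 → best response Licensed.
Service A against (News, Bundled): payoffs 8, 4, 9 → best response Sports.
Service A against (Bundled, News): payoffs 8, 9, 3 → best response Licensed.
Service A against (Bundled, Bundled): payoffs 5, 6, 0 → best response Licensed.
Service B against (Originals, News): payoffs 4, 2 → best response News.
Service B against (Originals, Bundled): payoffs 4, 0 → best response News.
Service B against (Licensed, News): payoffs 7, 2 → best response News.
Service B against (Licensed, Bundled): payoffs 7, 9 → best response Bundled.
Service B against (Sports, News): payoffs 1, 0 → best response News.
Service B against (Sports, Bundled): payoffs 2, 8 → best response Bundled.
Service C against (Originals, News): payoffs 0, 2 → best response Bundled.
Service C against (Originals, Bundled): payoffs 7, 2 → best response News.
Service C against (Licensed, News): payoffs 0, 8 → best response Bundled.
Service C against (Licensed, Bundled): payoffs 6, 0 → best response News.
Service C against (Sports, News): payoffs 0, 5 → best response Bundled.
Service C against (Sports, Bundled): payoffs 8, 4 → best response News.
No profile is a mutual best response for all players.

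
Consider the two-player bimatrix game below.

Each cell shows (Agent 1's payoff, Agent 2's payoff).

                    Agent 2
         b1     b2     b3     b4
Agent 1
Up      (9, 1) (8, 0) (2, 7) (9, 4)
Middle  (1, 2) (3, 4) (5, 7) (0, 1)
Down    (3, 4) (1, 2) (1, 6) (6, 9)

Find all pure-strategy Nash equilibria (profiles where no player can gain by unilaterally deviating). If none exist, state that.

Pure NE: (Middle, b3)

Mark each player's best response to every combination of opponents' strategies; a profile where every player is best-responding is a pure Nash equilibrium.
Agent 1 against b1: payoffs 9, 1, 3 → best response Up.
Agent 1 against b2: payoffs 8, 3, 1 → best response Up.
Agent 1 against b3: payoffs 2, 5, 1 → best response Middle.
Agent 1 against b4: payoffs 9, 0, 6 → best response Up.
Agent 2 against Up: payoffs 1, 0, 7, 4 → best response b3.
Agent 2 against Middle: payoffs 2, 4, 7, 1 → best response b3.
Agent 2 against Down: payoffs 4, 2, 6, 9 → best response b4.
Mutual best responses: (Middle, b3).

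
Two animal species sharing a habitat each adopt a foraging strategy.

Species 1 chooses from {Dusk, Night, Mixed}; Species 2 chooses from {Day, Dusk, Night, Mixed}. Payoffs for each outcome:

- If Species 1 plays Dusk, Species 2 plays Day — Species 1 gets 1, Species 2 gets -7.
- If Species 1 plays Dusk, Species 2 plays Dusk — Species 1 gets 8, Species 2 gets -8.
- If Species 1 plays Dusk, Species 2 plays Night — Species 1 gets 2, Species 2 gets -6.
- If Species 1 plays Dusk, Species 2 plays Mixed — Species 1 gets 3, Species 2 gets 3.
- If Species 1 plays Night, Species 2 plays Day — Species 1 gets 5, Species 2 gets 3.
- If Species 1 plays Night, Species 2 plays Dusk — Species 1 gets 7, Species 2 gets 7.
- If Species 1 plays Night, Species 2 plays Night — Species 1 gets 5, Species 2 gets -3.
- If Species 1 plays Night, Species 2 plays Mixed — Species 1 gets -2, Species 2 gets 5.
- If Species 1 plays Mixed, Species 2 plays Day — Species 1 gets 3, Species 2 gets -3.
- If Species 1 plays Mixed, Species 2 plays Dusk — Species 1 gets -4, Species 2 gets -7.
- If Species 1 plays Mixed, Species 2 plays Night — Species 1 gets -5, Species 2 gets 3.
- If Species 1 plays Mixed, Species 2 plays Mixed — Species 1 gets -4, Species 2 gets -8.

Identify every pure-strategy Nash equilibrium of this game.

(Dusk, Mixed)

Species 1 against Day: payoffs 1, 5, 3 → best response Night.
Species 1 against Dusk: payoffs 8, 7, -4 → best response Dusk.
Species 1 against Night: payoffs 2, 5, -5 → best response Night.
Species 1 against Mixed: payoffs 3, -2, -4 → best response Dusk.
Species 2 against Dusk: payoffs -7, -8, -6, 3 → best response Mixed.
Species 2 against Night: payoffs 3, 7, -3, 5 → best response Dusk.
Species 2 against Mixed: payoffs -3, -7, 3, -8 → best response Night.
Mutual best responses: (Dusk, Mixed).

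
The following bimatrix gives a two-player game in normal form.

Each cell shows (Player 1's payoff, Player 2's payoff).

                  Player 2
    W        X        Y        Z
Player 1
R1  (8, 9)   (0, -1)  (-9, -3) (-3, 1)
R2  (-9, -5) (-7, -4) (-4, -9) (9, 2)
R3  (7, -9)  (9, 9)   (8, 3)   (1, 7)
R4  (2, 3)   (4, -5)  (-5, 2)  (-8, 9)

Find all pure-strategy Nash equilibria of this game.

Pure-strategy Nash equilibria: (R1, W), (R2, Z), (R3, X)

Player 1 against W: payoffs 8, -9, 7, 2 → best response R1.
Player 1 against X: payoffs 0, -7, 9, 4 → best response R3.
Player 1 against Y: payoffs -9, -4, 8, -5 → best response R3.
Player 1 against Z: payoffs -3, 9, 1, -8 → best response R2.
Player 2 against R1: payoffs 9, -1, -3, 1 → best response W.
Player 2 against R2: payoffs -5, -4, -9, 2 → best response Z.
Player 2 against R3: payoffs -9, 9, 3, 7 → best response X.
Player 2 against R4: payoffs 3, -5, 2, 9 → best response Z.
Mutual best responses: (R1, W); (R2, Z); (R3, X).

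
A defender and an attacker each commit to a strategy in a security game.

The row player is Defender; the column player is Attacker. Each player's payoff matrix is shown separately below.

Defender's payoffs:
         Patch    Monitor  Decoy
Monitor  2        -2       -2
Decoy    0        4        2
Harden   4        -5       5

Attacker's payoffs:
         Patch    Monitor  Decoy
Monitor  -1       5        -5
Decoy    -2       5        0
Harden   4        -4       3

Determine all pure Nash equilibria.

Defender against Patch: payoffs 2, 0, 4 → best response Harden.
Defender against Monitor: payoffs -2, 4, -5 → best response Decoy.
Defender against Decoy: payoffs -2, 2, 5 → best response Harden.
Attacker against Monitor: payoffs -1, 5, -5 → best response Monitor.
Attacker against Decoy: payoffs -2, 5, 0 → best response Monitor.
Attacker against Harden: payoffs 4, -4, 3 → best response Patch.
Mutual best responses: (Decoy, Monitor); (Harden, Patch).

(Decoy, Monitor); (Harden, Patch)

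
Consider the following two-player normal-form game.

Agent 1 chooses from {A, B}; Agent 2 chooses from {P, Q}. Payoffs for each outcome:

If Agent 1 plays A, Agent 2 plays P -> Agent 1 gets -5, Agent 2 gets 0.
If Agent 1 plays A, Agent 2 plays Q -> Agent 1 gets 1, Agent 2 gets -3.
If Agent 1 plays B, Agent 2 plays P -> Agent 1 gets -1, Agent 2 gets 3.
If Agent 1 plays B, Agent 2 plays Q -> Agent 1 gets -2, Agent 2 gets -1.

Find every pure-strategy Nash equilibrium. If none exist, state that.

For each strategy profile, look for a profitable unilateral deviation.
(A, P): Agent 1 can switch to B (-5 → -1). Not NE.
(A, Q): Agent 2 can switch to P (-3 → 0). Not NE.
(B, P): Agent 1 gets -1, best alternative -5; Agent 2 gets 3, best alternative -1. No profitable deviation — NE.
(B, Q): Agent 1 can switch to A (-2 → 1). Not NE.

(B, P)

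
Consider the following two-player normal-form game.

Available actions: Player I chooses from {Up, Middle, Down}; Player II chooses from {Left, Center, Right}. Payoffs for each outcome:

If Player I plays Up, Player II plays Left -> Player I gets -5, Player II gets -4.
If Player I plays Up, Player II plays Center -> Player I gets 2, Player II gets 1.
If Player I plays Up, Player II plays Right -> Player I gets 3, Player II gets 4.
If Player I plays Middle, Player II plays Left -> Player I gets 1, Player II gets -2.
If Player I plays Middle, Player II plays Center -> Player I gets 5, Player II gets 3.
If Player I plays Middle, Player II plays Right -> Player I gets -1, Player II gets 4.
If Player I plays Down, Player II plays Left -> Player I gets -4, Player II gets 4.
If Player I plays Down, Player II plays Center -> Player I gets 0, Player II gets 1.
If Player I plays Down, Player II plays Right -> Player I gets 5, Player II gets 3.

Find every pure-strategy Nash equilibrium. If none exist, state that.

For each strategy profile, look for a profitable unilateral deviation.
(Up, Left): Player I can switch to Middle (-5 → 1). Not NE.
(Up, Center): Player I can switch to Middle (2 → 5). Not NE.
(Up, Right): Player I can switch to Down (3 → 5). Not NE.
(Middle, Left): Player II can switch to Center (-2 → 3). Not NE.
(Middle, Center): Player II can switch to Right (3 → 4). Not NE.
(Middle, Right): Player I can switch to Up (-1 → 3). Not NE.
(Down, Left): Player I can switch to Middle (-4 → 1). Not NE.
(Down, Center): Player I can switch to Up (0 → 2). Not NE.
(Down, Right): Player II can switch to Left (3 → 4). Not NE.

No pure-strategy Nash equilibrium.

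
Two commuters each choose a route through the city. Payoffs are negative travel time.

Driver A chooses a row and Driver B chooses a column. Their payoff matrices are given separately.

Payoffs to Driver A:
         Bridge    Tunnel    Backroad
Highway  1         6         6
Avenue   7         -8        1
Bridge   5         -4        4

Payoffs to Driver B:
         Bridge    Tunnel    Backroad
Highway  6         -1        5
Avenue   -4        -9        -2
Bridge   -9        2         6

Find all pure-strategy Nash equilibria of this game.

(Highway, Bridge): Driver A can switch to Avenue (1 → 7). Not NE.
(Highway, Tunnel): Driver B can switch to Bridge (-1 → 6). Not NE.
(Highway, Backroad): Driver B can switch to Bridge (5 → 6). Not NE.
(Avenue, Bridge): Driver B can switch to Backroad (-4 → -2). Not NE.
(Avenue, Tunnel): Driver A can switch to Highway (-8 → 6). Not NE.
(Avenue, Backroad): Driver A can switch to Highway (1 → 6). Not NE.
(Bridge, Bridge): Driver A can switch to Avenue (5 → 7). Not NE.
(Bridge, Tunnel): Driver A can switch to Highway (-4 → 6). Not NE.
(Bridge, Backroad): Driver A can switch to Highway (4 → 6). Not NE.

none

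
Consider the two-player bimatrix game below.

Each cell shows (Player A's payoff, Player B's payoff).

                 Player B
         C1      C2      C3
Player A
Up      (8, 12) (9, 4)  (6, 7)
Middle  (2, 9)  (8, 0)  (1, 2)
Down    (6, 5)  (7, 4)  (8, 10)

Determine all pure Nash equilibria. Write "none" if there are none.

The pure Nash equilibria are (Up, C1); (Down, C3).

(Up, C1): Player A gets 8, best alternative 6; Player B gets 12, best alternative 7. No profitable deviation — NE.
(Up, C2): Player B can switch to C1 (4 → 12). Not NE.
(Up, C3): Player A can switch to Down (6 → 8). Not NE.
(Middle, C1): Player A can switch to Up (2 → 8). Not NE.
(Middle, C2): Player A can switch to Up (8 → 9). Not NE.
(Middle, C3): Player A can switch to Up (1 → 6). Not NE.
(Down, C1): Player A can switch to Up (6 → 8). Not NE.
(Down, C3): Player A gets 8, best alternative 6; Player B gets 10, best alternative 5. No profitable deviation — NE.
(The remaining 1 profile has a profitable deviation by the same check.)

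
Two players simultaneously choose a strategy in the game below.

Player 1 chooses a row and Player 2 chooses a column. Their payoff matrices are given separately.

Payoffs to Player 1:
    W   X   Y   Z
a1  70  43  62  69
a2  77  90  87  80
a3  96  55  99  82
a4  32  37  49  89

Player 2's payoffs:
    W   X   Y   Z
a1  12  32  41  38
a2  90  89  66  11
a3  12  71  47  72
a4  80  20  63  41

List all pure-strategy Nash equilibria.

Player 1 against W: payoffs 70, 77, 96, 32 → best response a3.
Player 1 against X: payoffs 43, 90, 55, 37 → best response a2.
Player 1 against Y: payoffs 62, 87, 99, 49 → best response a3.
Player 1 against Z: payoffs 69, 80, 82, 89 → best response a4.
Player 2 against a1: payoffs 12, 32, 41, 38 → best response Y.
Player 2 against a2: payoffs 90, 89, 66, 11 → best response W.
Player 2 against a3: payoffs 12, 71, 47, 72 → best response Z.
Player 2 against a4: payoffs 80, 20, 63, 41 → best response W.
No profile is a mutual best response for all players.

No pure-strategy Nash equilibrium.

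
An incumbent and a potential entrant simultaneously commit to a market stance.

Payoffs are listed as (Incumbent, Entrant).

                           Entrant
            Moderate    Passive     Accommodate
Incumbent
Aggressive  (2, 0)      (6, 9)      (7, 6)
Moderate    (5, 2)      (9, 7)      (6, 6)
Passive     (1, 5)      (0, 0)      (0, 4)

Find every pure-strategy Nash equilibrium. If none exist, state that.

Incumbent against Moderate: payoffs 2, 5, 1 → best response Moderate.
Incumbent against Passive: payoffs 6, 9, 0 → best response Moderate.
Incumbent against Accommodate: payoffs 7, 6, 0 → best response Aggressive.
Entrant against Aggressive: payoffs 0, 9, 6 → best response Passive.
Entrant against Moderate: payoffs 2, 7, 6 → best response Passive.
Entrant against Passive: payoffs 5, 0, 4 → best response Moderate.
Mutual best responses: (Moderate, Passive).

The unique pure-strategy Nash equilibrium is (Moderate, Passive).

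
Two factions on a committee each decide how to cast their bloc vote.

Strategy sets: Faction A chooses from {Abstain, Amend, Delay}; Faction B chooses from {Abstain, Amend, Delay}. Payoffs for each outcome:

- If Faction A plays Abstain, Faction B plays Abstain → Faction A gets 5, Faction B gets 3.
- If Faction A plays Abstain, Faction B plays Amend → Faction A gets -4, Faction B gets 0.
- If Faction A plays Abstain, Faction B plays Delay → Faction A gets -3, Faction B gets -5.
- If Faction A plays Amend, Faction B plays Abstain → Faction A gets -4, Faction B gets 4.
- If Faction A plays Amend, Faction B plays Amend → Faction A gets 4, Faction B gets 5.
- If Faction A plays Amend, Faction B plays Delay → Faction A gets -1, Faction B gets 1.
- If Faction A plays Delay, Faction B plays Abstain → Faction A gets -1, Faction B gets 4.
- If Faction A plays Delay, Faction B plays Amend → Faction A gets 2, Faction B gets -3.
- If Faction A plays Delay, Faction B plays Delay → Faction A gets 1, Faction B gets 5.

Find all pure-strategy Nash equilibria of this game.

(Abstain, Abstain); (Amend, Amend); (Delay, Delay)

(Abstain, Abstain): Faction A gets 5, best alternative -1; Faction B gets 3, best alternative 0. No profitable deviation — NE.
(Abstain, Amend): Faction A can switch to Amend (-4 → 4). Not NE.
(Abstain, Delay): Faction A can switch to Amend (-3 → -1). Not NE.
(Amend, Abstain): Faction A can switch to Abstain (-4 → 5). Not NE.
(Amend, Amend): Faction A gets 4, best alternative 2; Faction B gets 5, best alternative 4. No profitable deviation — NE.
(Amend, Delay): Faction A can switch to Delay (-1 → 1). Not NE.
(Delay, Abstain): Faction A can switch to Abstain (-1 → 5). Not NE.
(Delay, Amend): Faction A can switch to Amend (2 → 4). Not NE.
(Delay, Delay): Faction A gets 1, best alternative -1; Faction B gets 5, best alternative 4. No profitable deviation — NE.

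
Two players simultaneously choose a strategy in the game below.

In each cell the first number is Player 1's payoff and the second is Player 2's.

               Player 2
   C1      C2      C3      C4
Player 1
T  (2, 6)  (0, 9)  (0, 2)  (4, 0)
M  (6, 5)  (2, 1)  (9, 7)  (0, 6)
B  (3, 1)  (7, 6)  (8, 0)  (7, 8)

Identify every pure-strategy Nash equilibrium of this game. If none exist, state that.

Pure-strategy Nash equilibria: (M, C3); (B, C4)

(T, C1): Player 1 can switch to M (2 → 6). Not NE.
(T, C2): Player 1 can switch to M (0 → 2). Not NE.
(T, C3): Player 1 can switch to M (0 → 9). Not NE.
(T, C4): Player 1 can switch to B (4 → 7). Not NE.
(M, C1): Player 2 can switch to C3 (5 → 7). Not NE.
(M, C2): Player 1 can switch to B (2 → 7). Not NE.
(M, C3): Player 1 gets 9, best alternative 8; Player 2 gets 7, best alternative 6. No profitable deviation — NE.
(M, C4): Player 1 can switch to T (0 → 4). Not NE.
(B, C1): Player 1 can switch to M (3 → 6). Not NE.
(B, C2): Player 2 can switch to C4 (6 → 8). Not NE.
(B, C3): Player 1 can switch to M (8 → 9). Not NE.
(B, C4): Player 1 gets 7, best alternative 4; Player 2 gets 8, best alternative 6. No profitable deviation — NE.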